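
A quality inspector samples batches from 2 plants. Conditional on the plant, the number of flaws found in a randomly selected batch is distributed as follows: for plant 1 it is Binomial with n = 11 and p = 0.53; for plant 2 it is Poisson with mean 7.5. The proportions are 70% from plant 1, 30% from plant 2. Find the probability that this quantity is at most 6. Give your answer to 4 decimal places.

Conditional on each plant, P(X ≤ 6): 1: 0.654122; 2: 0.378155.
By total probability, P(X ≤ 6) = 0.7·0.654122 + 0.3·0.378155 = 0.571332.

0.5713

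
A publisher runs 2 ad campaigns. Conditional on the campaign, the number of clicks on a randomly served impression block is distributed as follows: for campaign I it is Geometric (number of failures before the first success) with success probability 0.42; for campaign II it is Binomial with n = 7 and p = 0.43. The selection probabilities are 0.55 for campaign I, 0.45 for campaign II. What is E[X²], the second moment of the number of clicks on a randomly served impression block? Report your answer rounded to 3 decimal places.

7.706

For each component E[X²] = Var + (mean)², giving I: 5.19501; II: 10.7758.
Overall E[X²] = 0.55·5.19501 + 0.45·10.7758 = 7.70637.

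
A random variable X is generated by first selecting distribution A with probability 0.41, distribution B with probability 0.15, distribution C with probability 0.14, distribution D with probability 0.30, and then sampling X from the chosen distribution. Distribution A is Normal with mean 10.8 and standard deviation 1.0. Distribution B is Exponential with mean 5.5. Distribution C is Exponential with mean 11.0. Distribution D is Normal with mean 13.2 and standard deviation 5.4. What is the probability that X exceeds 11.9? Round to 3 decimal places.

Conditional on each component, P(X > 11.9): A: 0.135666; B: 0.114907; C: 0.338979; D: 0.595122.
By total probability, P(X > 11.9) = 0.41·0.135666 + 0.15·0.114907 + 0.14·0.338979 + 0.3·0.595122 = 0.298853.

0.299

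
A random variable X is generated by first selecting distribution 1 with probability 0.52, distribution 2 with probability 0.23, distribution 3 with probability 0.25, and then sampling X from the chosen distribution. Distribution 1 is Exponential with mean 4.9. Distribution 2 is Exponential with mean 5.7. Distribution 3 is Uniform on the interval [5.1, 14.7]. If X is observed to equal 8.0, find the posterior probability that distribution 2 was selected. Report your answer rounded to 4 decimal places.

Likelihoods f(8.0 | ·): 1: 0.0398797; 2: 0.0431111; 3: 0.104167.
Posterior ∝ prior × likelihood. Numerator for 2: 0.23·0.0431111 = 0.00991555.
Normalizing constant: 0.52·0.0398797 + 0.23·0.0431111 + 0.25·0.104167 = 0.0566947.
P(2 | observation) = 0.00991555 / 0.0566947 = 0.174894.

0.1749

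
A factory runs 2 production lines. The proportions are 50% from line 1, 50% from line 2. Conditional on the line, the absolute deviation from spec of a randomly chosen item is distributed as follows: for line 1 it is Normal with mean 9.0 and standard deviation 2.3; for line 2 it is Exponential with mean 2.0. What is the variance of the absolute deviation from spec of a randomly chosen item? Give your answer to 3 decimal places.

Per component, 1: μ=9, E[X²]=86.29; 2: μ=2, E[X²]=8.
E[X] = 0.5·9 + 0.5·2 = 5.5.
E[X²] = 0.5·86.29 + 0.5·8 = 47.145.
Var(X) = E[X²] − (E[X])² = 47.145 − 30.25 = 16.895.

16.895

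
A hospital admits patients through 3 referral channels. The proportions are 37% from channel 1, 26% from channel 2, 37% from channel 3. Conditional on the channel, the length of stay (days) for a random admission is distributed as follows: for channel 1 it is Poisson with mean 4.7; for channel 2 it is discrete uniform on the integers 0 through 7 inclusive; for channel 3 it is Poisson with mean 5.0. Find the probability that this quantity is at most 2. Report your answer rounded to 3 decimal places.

Conditional on each channel, P(X ≤ 2): 1: 0.1523; 2: 0.375; 3: 0.124652.
By total probability, P(X ≤ 2) = 0.37·0.1523 + 0.26·0.375 + 0.37·0.124652 = 0.199972.

0.200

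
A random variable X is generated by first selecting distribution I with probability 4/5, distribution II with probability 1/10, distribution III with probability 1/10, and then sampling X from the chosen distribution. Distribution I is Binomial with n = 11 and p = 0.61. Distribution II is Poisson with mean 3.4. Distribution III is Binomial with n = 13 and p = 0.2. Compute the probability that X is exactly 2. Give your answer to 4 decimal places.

0.0495

Conditional on each component, P(X = 2): I: 0.00427173; II: 0.192898; III: 0.268006.
By total probability, P(X = 2) = 0.8·0.00427173 + 0.1·0.192898 + 0.1·0.268006 = 0.0495077.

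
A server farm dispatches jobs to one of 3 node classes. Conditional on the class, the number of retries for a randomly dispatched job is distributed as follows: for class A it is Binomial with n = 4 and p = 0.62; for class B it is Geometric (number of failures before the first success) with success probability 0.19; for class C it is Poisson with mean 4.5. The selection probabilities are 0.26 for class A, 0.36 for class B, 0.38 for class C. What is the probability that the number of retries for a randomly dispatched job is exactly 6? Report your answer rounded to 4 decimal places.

0.0680

Conditional on each class, P(X = 6): A: 0; B: 0.0536616; C: 0.12812.
By total probability, P(X = 6) = 0.26·0 + 0.36·0.0536616 + 0.38·0.12812 = 0.0680038.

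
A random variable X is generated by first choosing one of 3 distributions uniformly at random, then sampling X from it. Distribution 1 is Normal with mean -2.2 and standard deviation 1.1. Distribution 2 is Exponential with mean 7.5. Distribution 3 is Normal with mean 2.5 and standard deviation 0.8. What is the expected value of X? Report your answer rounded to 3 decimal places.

Component means — 1: -2.2; 2: 7.5; 3: 2.5.
E[X] = 0.333333·-2.2 + 0.333333·7.5 + 0.333333·2.5 = 2.6.

2.600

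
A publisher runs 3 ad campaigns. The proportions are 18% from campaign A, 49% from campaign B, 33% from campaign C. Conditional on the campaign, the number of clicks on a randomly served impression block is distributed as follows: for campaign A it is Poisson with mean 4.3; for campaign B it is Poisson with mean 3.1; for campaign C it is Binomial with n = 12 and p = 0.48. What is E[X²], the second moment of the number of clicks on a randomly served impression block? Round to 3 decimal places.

22.267

For each component E[X²] = Var + (mean)², giving A: 22.79; B: 12.71; C: 36.1728.
Overall E[X²] = 0.18·22.79 + 0.49·12.71 + 0.33·36.1728 = 22.2671.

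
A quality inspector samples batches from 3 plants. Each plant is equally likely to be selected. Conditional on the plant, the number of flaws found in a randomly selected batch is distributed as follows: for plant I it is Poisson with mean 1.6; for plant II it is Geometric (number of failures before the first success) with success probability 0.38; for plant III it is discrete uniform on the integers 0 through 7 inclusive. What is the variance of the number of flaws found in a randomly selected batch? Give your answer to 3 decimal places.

4.504

Per component, I: μ=1.6, E[X²]=4.16; II: μ=1.63158, E[X²]=6.95568; III: μ=3.5, E[X²]=17.5.
E[X] = 0.333333·1.6 + 0.333333·1.63158 + 0.333333·3.5 = 2.24386.
E[X²] = 0.333333·4.16 + 0.333333·6.95568 + 0.333333·17.5 = 9.53856.
Var(X) = E[X²] − (E[X])² = 9.53856 − 5.03491 = 4.50365.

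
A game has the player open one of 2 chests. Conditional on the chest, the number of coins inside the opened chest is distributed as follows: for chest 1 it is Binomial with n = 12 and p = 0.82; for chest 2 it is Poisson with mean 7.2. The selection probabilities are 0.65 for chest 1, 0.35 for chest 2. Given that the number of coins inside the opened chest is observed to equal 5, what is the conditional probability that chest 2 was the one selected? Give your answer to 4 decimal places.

Likelihoods P(X=5 | ·): 1: 0.00179764; 2: 0.120382.
Posterior ∝ prior × likelihood. Numerator for 2: 0.35·0.120382 = 0.0421336.
Normalizing constant: 0.65·0.00179764 + 0.35·0.120382 = 0.0433021.
P(2 | observation) = 0.0421336 / 0.0433021 = 0.973016.

0.9730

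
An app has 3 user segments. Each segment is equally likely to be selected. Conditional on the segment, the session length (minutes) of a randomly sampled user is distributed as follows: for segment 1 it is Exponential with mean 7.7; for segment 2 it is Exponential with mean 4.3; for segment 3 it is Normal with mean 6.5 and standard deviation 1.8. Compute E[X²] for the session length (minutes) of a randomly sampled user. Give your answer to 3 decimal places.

For each component E[X²] = Var + (mean)², giving 1: 118.58; 2: 36.98; 3: 45.49.
Overall E[X²] = 0.333333·118.58 + 0.333333·36.98 + 0.333333·45.49 = 67.0167.

67.017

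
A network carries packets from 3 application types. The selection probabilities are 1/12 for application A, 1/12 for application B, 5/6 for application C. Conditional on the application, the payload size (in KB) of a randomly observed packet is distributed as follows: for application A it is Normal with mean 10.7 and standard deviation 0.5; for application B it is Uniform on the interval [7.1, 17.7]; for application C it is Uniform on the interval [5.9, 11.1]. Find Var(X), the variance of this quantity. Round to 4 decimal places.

Per component, A: μ=10.7, E[X²]=114.74; B: μ=12.4, E[X²]=163.123; C: μ=8.5, E[X²]=74.5033.
E[X] = 0.0833333·10.7 + 0.0833333·12.4 + 0.833333·8.5 = 9.00833.
E[X²] = 0.0833333·114.74 + 0.0833333·163.123 + 0.833333·74.5033 = 85.2414.
Var(X) = E[X²] − (E[X])² = 85.2414 − 81.1501 = 4.09132.

4.0913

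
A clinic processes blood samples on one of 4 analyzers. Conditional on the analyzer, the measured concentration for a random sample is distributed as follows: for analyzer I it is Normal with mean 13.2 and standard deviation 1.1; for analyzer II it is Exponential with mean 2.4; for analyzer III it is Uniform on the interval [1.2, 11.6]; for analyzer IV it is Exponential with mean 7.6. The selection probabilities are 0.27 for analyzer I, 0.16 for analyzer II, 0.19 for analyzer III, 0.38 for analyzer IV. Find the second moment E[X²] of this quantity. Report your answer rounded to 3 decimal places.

For each component E[X²] = Var + (mean)², giving I: 175.45; II: 11.52; III: 49.9733; IV: 115.52.
Overall E[X²] = 0.27·175.45 + 0.16·11.52 + 0.19·49.9733 + 0.38·115.52 = 102.607.

102.607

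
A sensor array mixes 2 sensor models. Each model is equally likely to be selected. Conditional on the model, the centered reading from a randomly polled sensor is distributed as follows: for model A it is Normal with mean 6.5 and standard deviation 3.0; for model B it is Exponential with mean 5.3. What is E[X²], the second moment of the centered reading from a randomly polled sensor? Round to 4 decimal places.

For each component E[X²] = Var + (mean)², giving A: 51.25; B: 56.18.
Overall E[X²] = 0.5·51.25 + 0.5·56.18 = 53.715.

53.7150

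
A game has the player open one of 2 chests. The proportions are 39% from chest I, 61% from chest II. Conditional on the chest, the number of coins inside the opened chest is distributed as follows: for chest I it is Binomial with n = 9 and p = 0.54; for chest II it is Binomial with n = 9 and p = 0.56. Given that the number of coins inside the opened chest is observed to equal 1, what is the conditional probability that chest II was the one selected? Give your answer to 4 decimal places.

0.5320

Likelihoods P(X=1 | ·): I: 0.00974314; II: 0.0070803.
Posterior ∝ prior × likelihood. Numerator for II: 0.61·0.0070803 = 0.00431899.
Normalizing constant: 0.39·0.00974314 + 0.61·0.0070803 = 0.00811881.
P(II | observation) = 0.00431899 / 0.00811881 = 0.531973.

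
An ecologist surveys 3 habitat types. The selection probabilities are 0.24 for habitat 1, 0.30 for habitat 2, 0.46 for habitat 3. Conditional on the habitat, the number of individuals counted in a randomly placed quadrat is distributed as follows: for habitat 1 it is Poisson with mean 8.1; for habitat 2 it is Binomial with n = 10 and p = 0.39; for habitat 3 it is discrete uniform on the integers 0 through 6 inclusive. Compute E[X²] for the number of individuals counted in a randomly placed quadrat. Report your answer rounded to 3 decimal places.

For each component E[X²] = Var + (mean)², giving 1: 73.71; 2: 17.589; 3: 13.
Overall E[X²] = 0.24·73.71 + 0.3·17.589 + 0.46·13 = 28.9471.

28.947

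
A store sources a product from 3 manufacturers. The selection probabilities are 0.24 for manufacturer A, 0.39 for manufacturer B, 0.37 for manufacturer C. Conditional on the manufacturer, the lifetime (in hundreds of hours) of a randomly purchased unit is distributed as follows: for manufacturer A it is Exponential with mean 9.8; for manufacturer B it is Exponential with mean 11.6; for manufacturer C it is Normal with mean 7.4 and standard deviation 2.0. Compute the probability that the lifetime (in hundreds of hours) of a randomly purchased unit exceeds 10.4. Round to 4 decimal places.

0.2669

Conditional on each manufacturer, P(X > 10.4): A: 0.346032; B: 0.407974; C: 0.0668072.
By total probability, P(X > 10.4) = 0.24·0.346032 + 0.39·0.407974 + 0.37·0.0668072 = 0.266876.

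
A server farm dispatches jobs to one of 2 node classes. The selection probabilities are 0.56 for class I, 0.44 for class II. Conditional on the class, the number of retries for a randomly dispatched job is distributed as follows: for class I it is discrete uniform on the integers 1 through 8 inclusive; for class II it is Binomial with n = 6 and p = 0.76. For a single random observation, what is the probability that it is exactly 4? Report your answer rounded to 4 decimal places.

Conditional on each class, P(X = 4): I: 0.125; II: 0.288249.
By total probability, P(X = 4) = 0.56·0.125 + 0.44·0.288249 = 0.19683.

0.1968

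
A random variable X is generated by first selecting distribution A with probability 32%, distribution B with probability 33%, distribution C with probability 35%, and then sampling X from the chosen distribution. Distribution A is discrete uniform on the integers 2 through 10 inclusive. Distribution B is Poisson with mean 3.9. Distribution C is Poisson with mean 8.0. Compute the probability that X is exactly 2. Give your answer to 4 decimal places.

Conditional on each component, P(X = 2): A: 0.111111; B: 0.15394; C: 0.0107348.
By total probability, P(X = 2) = 0.32·0.111111 + 0.33·0.15394 + 0.35·0.0107348 = 0.0901129.

0.0901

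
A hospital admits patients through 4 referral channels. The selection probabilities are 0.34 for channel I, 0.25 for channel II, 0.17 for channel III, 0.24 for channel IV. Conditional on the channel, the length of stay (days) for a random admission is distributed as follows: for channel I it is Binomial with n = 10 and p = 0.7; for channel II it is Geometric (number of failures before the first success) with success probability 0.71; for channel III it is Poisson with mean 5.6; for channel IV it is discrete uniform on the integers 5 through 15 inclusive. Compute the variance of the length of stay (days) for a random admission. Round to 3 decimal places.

Per component, I: μ=7, E[X²]=51.1; II: μ=0.408451, E[X²]=0.742115; III: μ=5.6, E[X²]=36.96; IV: μ=10, E[X²]=110.
E[X] = 0.34·7 + 0.25·0.408451 + 0.17·5.6 + 0.24·10 = 5.83411.
E[X²] = 0.34·51.1 + 0.25·0.742115 + 0.17·36.96 + 0.24·110 = 50.2427.
Var(X) = E[X²] − (E[X])² = 50.2427 − 34.0369 = 16.2059.

16.206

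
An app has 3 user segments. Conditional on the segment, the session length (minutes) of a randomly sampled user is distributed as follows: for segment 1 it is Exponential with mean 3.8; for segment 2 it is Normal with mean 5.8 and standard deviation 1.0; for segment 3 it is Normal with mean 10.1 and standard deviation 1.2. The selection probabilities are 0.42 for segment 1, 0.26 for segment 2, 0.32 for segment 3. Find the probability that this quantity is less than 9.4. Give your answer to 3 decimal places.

Conditional on each segment, P(X < 9.4): 1: 0.915726; 2: 0.999841; 3: 0.279834.
By total probability, P(X < 9.4) = 0.42·0.915726 + 0.26·0.999841 + 0.32·0.279834 = 0.734111.

0.734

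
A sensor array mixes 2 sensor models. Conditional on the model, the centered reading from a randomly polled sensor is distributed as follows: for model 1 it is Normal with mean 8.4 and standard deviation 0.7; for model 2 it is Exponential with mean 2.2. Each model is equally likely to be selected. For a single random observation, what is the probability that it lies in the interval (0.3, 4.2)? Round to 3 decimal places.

Conditional on each model, P(0.3 < X < 4.2): 1: 9.86588e-10; 2: 0.72431.
By total probability, P(0.3 < X < 4.2) = 0.5·9.86588e-10 + 0.5·0.72431 = 0.362155.

0.362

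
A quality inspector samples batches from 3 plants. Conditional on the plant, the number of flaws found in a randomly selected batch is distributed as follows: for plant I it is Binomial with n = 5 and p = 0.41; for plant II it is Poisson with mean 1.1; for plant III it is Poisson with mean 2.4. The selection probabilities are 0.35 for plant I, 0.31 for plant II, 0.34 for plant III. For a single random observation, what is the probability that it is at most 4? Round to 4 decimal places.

0.9617

Conditional on each plant, P(X ≤ 4): I: 0.988414; II: 0.994565; III: 0.904131.
By total probability, P(X ≤ 4) = 0.35·0.988414 + 0.31·0.994565 + 0.34·0.904131 = 0.961665.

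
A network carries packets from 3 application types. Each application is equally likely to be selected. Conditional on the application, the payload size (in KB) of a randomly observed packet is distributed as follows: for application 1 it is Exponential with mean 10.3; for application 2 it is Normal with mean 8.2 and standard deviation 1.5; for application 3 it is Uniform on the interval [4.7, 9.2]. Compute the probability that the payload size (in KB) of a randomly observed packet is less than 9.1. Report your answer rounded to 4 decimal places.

Conditional on each application, P(X < 9.1): 1: 0.586664; 2: 0.725747; 3: 0.977778.
By total probability, P(X < 9.1) = 0.333333·0.586664 + 0.333333·0.725747 + 0.333333·0.977778 = 0.763396.

0.7634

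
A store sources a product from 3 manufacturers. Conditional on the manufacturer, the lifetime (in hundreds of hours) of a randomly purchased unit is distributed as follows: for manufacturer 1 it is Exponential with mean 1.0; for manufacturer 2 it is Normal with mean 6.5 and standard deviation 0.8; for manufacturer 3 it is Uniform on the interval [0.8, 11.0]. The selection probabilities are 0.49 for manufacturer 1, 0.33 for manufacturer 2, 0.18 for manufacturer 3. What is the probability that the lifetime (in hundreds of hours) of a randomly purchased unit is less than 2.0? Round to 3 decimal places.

Conditional on each manufacturer, P(X < 2.0): 1: 0.864665; 2: 9.2754e-09; 3: 0.117647.
By total probability, P(X < 2.0) = 0.49·0.864665 + 0.33·9.2754e-09 + 0.18·0.117647 = 0.444862.

0.445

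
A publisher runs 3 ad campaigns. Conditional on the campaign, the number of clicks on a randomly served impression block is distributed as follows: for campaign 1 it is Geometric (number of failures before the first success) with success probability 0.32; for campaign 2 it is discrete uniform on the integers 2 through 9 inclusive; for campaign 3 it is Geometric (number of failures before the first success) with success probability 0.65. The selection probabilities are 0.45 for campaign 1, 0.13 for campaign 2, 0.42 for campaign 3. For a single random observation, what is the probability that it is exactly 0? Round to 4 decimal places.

Conditional on each campaign, P(X = 0): 1: 0.32; 2: 0; 3: 0.65.
By total probability, P(X = 0) = 0.45·0.32 + 0.13·0 + 0.42·0.65 = 0.417.

0.4170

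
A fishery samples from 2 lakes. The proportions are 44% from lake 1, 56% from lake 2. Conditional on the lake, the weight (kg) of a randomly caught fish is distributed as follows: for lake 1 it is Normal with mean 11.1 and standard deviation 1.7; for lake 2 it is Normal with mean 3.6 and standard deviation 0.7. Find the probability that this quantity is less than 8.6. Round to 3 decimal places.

0.591

Conditional on each lake, P(X < 8.6): 1: 0.0707013; 2: 1.
By total probability, P(X < 8.6) = 0.44·0.0707013 + 0.56·1 = 0.591109.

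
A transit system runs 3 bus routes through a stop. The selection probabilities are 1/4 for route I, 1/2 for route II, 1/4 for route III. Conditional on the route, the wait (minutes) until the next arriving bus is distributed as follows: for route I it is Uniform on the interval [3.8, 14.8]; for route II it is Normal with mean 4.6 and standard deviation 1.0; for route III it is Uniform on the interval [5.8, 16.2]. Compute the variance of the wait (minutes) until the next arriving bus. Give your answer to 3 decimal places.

Per component, I: μ=9.3, E[X²]=96.5733; II: μ=4.6, E[X²]=22.16; III: μ=11, E[X²]=130.013.
E[X] = 0.25·9.3 + 0.5·4.6 + 0.25·11 = 7.375.
E[X²] = 0.25·96.5733 + 0.5·22.16 + 0.25·130.013 = 67.7267.
Var(X) = E[X²] − (E[X])² = 67.7267 − 54.3906 = 13.336.

13.336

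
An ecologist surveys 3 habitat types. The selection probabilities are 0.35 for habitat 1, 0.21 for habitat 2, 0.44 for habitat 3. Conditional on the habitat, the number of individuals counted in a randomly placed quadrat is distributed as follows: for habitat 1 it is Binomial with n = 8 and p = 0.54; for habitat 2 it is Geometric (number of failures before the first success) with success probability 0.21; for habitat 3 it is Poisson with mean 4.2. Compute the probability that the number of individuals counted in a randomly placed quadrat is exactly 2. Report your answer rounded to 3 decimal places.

0.113

Conditional on each habitat, P(X = 2): 1: 0.0773557; 2: 0.131061; 3: 0.132261.
By total probability, P(X = 2) = 0.35·0.0773557 + 0.21·0.131061 + 0.44·0.132261 = 0.112792.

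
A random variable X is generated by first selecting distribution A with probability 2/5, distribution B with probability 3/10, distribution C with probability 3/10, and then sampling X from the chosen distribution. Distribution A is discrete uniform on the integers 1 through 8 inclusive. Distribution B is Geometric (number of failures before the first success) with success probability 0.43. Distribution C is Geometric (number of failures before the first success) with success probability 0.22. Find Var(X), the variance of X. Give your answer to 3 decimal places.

Per component, A: μ=4.5, E[X²]=25.5; B: μ=1.32558, E[X²]=4.83991; C: μ=3.54545, E[X²]=28.686.
E[X] = 0.4·4.5 + 0.3·1.32558 + 0.3·3.54545 = 3.26131.
E[X²] = 0.4·25.5 + 0.3·4.83991 + 0.3·28.686 = 20.2578.
Var(X) = E[X²] − (E[X])² = 20.2578 − 10.6361 = 9.62161.

9.622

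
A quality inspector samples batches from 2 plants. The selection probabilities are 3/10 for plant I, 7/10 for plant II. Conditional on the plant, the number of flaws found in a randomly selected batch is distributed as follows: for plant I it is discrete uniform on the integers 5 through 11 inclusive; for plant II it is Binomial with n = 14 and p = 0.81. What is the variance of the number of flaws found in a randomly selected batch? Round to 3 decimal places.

Per component, I: μ=8, E[X²]=68; II: μ=11.34, E[X²]=130.75.
E[X] = 0.3·8 + 0.7·11.34 = 10.338.
E[X²] = 0.3·68 + 0.7·130.75 = 111.925.
Var(X) = E[X²] − (E[X])² = 111.925 − 106.874 = 5.0509.

5.051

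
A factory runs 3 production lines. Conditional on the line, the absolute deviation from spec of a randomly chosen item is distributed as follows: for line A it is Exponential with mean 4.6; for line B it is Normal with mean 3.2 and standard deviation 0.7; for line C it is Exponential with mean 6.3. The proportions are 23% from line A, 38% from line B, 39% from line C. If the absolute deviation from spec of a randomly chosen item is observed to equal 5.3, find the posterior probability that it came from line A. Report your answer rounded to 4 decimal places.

Likelihoods f(5.3 | ·): A: 0.0686846; B: 0.00633121; C: 0.0684385.
Posterior ∝ prior × likelihood. Numerator for A: 0.23·0.0686846 = 0.0157975.
Normalizing constant: 0.23·0.0686846 + 0.38·0.00633121 + 0.39·0.0684385 = 0.0448943.
P(A | observation) = 0.0157975 / 0.0448943 = 0.351881.

0.3519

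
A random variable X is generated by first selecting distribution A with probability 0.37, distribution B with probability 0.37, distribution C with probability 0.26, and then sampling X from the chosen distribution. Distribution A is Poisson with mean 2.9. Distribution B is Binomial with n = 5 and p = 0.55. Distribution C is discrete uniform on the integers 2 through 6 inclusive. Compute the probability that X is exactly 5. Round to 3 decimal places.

0.105

Conditional on each component, P(X = 5): A: 0.0940491; B: 0.0503284; C: 0.2.
By total probability, P(X = 5) = 0.37·0.0940491 + 0.37·0.0503284 + 0.26·0.2 = 0.10542.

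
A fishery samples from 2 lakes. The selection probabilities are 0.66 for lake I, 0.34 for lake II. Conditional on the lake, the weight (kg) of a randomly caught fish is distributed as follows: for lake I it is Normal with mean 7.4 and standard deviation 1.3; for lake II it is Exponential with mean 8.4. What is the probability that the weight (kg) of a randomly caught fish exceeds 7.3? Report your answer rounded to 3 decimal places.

0.493

Conditional on each lake, P(X > 7.3): I: 0.530658; II: 0.419351.
By total probability, P(X > 7.3) = 0.66·0.530658 + 0.34·0.419351 = 0.492813.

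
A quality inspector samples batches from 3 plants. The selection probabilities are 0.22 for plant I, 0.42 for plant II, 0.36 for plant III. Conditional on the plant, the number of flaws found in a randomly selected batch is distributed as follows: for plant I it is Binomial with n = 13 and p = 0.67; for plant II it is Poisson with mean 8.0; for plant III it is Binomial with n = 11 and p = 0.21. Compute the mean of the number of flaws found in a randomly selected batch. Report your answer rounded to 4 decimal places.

Component means — I: 8.71; II: 8; III: 2.31.
E[X] = 0.22·8.71 + 0.42·8 + 0.36·2.31 = 6.1078.

6.1078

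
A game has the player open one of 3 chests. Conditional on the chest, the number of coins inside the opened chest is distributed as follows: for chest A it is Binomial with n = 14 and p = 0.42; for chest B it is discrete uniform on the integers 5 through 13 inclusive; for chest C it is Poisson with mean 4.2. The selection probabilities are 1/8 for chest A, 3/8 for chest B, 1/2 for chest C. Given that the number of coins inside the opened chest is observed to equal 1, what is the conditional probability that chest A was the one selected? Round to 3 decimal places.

Likelihoods P(X=1 | ·): A: 0.00494244; B: 0; C: 0.0629814.
Posterior ∝ prior × likelihood. Numerator for A: 0.125·0.00494244 = 0.000617805.
Normalizing constant: 0.125·0.00494244 + 0.375·0 + 0.5·0.0629814 = 0.0321085.
P(A | observation) = 0.000617805 / 0.0321085 = 0.0192411.

0.019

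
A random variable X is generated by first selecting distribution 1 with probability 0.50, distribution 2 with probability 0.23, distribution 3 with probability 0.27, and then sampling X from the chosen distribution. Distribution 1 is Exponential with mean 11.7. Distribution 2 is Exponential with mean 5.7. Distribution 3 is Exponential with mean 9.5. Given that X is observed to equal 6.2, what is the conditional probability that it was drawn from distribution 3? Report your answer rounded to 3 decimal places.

Likelihoods f(6.2 | ·): 1: 0.0503124; 2: 0.05912; 3: 0.0548078.
Posterior ∝ prior × likelihood. Numerator for 3: 0.27·0.0548078 = 0.0147981.
Normalizing constant: 0.5·0.0503124 + 0.23·0.05912 + 0.27·0.0548078 = 0.0535519.
P(3 | observation) = 0.0147981 / 0.0535519 = 0.276332.

0.276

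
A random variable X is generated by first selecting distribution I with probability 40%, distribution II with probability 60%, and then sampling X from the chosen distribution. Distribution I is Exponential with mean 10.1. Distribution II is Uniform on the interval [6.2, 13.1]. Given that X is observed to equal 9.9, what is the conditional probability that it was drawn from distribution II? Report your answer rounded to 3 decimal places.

Likelihoods f(9.9 | ·): I: 0.0371522; II: 0.144928.
Posterior ∝ prior × likelihood. Numerator for II: 0.6·0.144928 = 0.0869565.
Normalizing constant: 0.4·0.0371522 + 0.6·0.144928 = 0.101817.
P(II | observation) = 0.0869565 / 0.101817 = 0.854044.

0.854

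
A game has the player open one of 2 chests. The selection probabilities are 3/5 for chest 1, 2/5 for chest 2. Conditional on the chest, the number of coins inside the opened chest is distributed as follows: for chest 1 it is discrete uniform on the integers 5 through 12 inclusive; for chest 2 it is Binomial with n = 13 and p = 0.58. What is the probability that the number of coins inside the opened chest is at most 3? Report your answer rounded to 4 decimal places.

Conditional on each chest, P(X ≤ 3): 1: 0; 2: 0.0116532.
By total probability, P(X ≤ 3) = 0.6·0 + 0.4·0.0116532 = 0.0046613.

0.0047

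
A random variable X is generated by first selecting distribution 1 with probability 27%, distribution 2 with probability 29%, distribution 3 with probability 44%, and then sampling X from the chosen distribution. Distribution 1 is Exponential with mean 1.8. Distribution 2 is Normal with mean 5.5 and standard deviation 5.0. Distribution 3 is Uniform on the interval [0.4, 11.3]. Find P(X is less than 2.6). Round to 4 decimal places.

0.3766

Conditional on each component, P(X < 2.6): 1: 0.764123; 2: 0.280957; 3: 0.201835.
By total probability, P(X < 2.6) = 0.27·0.764123 + 0.29·0.280957 + 0.44·0.201835 = 0.376598.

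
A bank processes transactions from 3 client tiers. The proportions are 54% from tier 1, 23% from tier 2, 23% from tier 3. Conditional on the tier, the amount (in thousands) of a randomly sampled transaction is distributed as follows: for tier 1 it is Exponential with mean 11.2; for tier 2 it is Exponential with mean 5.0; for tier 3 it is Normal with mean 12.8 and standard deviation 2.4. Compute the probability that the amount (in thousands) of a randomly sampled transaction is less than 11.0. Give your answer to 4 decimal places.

Conditional on each tier, P(X < 11.0): 1: 0.625492; 2: 0.889197; 3: 0.226627.
By total probability, P(X < 11.0) = 0.54·0.625492 + 0.23·0.889197 + 0.23·0.226627 = 0.594405.

0.5944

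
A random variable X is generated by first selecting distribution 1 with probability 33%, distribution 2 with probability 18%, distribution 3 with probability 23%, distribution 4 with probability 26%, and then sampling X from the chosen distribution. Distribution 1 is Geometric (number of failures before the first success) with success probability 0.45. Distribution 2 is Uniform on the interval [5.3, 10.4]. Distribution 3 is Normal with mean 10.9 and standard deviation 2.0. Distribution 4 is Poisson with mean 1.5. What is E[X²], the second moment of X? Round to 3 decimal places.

For each component E[X²] = Var + (mean)², giving 1: 4.20988; 2: 63.79; 3: 122.81; 4: 3.75.
Overall E[X²] = 0.33·4.20988 + 0.18·63.79 + 0.23·122.81 + 0.26·3.75 = 42.0928.

42.093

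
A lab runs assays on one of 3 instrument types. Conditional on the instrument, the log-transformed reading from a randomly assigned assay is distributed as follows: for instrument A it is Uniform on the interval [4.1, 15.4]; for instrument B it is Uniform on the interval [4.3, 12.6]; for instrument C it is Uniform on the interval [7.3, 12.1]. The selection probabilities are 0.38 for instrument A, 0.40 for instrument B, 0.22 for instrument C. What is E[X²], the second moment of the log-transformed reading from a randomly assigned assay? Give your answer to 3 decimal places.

For each component E[X²] = Var + (mean)², giving A: 105.703; B: 77.1433; C: 96.01.
Overall E[X²] = 0.38·105.703 + 0.4·77.1433 + 0.22·96.01 = 92.1468.

92.147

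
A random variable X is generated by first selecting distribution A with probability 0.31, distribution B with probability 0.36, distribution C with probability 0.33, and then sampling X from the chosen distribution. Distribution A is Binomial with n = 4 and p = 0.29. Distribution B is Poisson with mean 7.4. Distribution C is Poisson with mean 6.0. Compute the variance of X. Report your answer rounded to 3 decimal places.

11.874

Per component, A: μ=1.16, E[X²]=2.1692; B: μ=7.4, E[X²]=62.16; C: μ=6, E[X²]=42.
E[X] = 0.31·1.16 + 0.36·7.4 + 0.33·6 = 5.0036.
E[X²] = 0.31·2.1692 + 0.36·62.16 + 0.33·42 = 36.9101.
Var(X) = E[X²] − (E[X])² = 36.9101 − 25.036 = 11.874.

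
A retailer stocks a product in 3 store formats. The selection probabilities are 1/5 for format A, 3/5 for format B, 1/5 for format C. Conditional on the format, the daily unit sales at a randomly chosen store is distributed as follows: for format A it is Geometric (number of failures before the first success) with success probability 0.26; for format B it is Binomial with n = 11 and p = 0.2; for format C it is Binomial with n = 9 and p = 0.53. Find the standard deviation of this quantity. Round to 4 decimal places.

2.1644

Per component, A: μ=2.84615, E[X²]=19.0473; B: μ=2.2, E[X²]=6.6; C: μ=4.77, E[X²]=24.9948.
E[X] = 0.2·2.84615 + 0.6·2.2 + 0.2·4.77 = 2.84323.
E[X²] = 0.2·19.0473 + 0.6·6.6 + 0.2·24.9948 = 12.7684.
Var(X) = E[X²] − (E[X])² = 12.7684 − 8.08396 = 4.68447.
SD(X) = √4.68447 = 2.16436.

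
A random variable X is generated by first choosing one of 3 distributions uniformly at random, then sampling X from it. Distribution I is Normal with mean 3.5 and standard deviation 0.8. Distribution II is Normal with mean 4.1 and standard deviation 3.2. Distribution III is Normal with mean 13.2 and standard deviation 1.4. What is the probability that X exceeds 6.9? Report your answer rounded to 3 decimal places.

Conditional on each component, P(X > 6.9): I: 1.06885e-05; II: 0.190787; III: 0.999997.
By total probability, P(X > 6.9) = 0.333333·1.06885e-05 + 0.333333·0.190787 + 0.333333·0.999997 = 0.396931.

0.397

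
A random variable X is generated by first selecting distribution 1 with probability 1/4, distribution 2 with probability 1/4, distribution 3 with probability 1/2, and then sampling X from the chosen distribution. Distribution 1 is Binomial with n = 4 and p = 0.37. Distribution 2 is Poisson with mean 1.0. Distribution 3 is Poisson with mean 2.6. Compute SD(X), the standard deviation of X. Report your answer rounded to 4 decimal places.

Per component, 1: μ=1.48, E[X²]=3.1228; 2: μ=1, E[X²]=2; 3: μ=2.6, E[X²]=9.36.
E[X] = 0.25·1.48 + 0.25·1 + 0.5·2.6 = 1.92.
E[X²] = 0.25·3.1228 + 0.25·2 + 0.5·9.36 = 5.9607.
Var(X) = E[X²] − (E[X])² = 5.9607 − 3.6864 = 2.2743.
SD(X) = √2.2743 = 1.50808.

1.5081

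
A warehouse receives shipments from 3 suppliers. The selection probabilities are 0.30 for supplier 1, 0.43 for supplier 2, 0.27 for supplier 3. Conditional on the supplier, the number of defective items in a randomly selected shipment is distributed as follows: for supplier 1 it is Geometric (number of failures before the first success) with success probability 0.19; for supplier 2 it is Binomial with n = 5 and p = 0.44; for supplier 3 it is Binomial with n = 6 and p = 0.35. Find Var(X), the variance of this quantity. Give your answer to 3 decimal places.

Per component, 1: μ=4.26316, E[X²]=40.6122; 2: μ=2.2, E[X²]=6.072; 3: μ=2.1, E[X²]=5.775.
E[X] = 0.3·4.26316 + 0.43·2.2 + 0.27·2.1 = 2.79195.
E[X²] = 0.3·40.6122 + 0.43·6.072 + 0.27·5.775 = 16.3539.
Var(X) = E[X²] − (E[X])² = 16.3539 − 7.79497 = 8.5589.

8.559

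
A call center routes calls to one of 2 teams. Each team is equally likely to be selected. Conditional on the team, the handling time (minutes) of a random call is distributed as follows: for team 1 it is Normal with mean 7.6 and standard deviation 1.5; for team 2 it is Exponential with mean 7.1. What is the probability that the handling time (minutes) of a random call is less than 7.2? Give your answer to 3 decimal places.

Conditional on each team, P(X < 7.2): 1: 0.394863; 2: 0.637266.
By total probability, P(X < 7.2) = 0.5·0.394863 + 0.5·0.637266 = 0.516064.

0.516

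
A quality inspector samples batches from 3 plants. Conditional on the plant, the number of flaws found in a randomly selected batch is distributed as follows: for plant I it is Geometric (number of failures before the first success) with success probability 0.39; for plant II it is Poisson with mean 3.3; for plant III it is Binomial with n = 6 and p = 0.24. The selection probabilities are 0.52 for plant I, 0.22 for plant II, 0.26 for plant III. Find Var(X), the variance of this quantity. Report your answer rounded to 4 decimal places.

Per component, I: μ=1.5641, E[X²]=6.45694; II: μ=3.3, E[X²]=14.19; III: μ=1.44, E[X²]=3.168.
E[X] = 0.52·1.5641 + 0.22·3.3 + 0.26·1.44 = 1.91373.
E[X²] = 0.52·6.45694 + 0.22·14.19 + 0.26·3.168 = 7.30309.
Var(X) = E[X²] − (E[X])² = 7.30309 − 3.66238 = 3.64071.

3.6407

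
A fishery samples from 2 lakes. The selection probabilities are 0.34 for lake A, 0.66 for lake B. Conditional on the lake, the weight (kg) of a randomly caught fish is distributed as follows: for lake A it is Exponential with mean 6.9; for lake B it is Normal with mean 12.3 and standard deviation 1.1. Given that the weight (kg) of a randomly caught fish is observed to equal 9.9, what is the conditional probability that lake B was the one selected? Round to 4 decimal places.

Likelihoods f(9.9 | ·): A: 0.034517; B: 0.0335602.
Posterior ∝ prior × likelihood. Numerator for B: 0.66·0.0335602 = 0.0221497.
Normalizing constant: 0.34·0.034517 + 0.66·0.0335602 = 0.0338855.
P(B | observation) = 0.0221497 / 0.0338855 = 0.653664.

0.6537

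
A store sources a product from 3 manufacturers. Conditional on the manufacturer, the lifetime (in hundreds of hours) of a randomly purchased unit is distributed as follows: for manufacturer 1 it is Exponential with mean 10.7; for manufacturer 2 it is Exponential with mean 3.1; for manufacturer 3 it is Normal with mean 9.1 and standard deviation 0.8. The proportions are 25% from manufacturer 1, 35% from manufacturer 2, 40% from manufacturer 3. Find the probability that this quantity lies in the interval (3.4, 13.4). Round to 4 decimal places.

0.6227

Conditional on each manufacturer, P(3.4 < X < 13.4): 1: 0.441943; 2: 0.320681; 3: 1.
By total probability, P(3.4 < X < 13.4) = 0.25·0.441943 + 0.35·0.320681 + 0.4·1 = 0.622724.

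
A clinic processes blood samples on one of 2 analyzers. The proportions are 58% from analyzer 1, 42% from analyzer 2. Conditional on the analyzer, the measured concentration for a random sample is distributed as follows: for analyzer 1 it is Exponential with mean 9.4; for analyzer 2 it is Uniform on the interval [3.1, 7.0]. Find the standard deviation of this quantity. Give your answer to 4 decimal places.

Per component, 1: μ=9.4, E[X²]=176.72; 2: μ=5.05, E[X²]=26.77.
E[X] = 0.58·9.4 + 0.42·5.05 = 7.573.
E[X²] = 0.58·176.72 + 0.42·26.77 = 113.741.
Var(X) = E[X²] − (E[X])² = 113.741 − 57.3503 = 56.3907.
SD(X) = √56.3907 = 7.50937.

7.5094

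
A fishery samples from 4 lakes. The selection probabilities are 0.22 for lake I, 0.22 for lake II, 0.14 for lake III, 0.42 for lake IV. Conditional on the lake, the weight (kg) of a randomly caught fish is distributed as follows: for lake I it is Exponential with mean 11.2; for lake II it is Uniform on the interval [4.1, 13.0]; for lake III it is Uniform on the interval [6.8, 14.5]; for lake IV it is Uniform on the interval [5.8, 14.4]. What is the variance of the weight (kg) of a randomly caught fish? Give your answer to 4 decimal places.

33.1659

Per component, I: μ=11.2, E[X²]=250.88; II: μ=8.55, E[X²]=79.7033; III: μ=10.65, E[X²]=118.363; IV: μ=10.1, E[X²]=108.173.
E[X] = 0.22·11.2 + 0.22·8.55 + 0.14·10.65 + 0.42·10.1 = 10.078.
E[X²] = 0.22·250.88 + 0.22·79.7033 + 0.14·118.363 + 0.42·108.173 = 134.732.
Var(X) = E[X²] − (E[X])² = 134.732 − 101.566 = 33.1659.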